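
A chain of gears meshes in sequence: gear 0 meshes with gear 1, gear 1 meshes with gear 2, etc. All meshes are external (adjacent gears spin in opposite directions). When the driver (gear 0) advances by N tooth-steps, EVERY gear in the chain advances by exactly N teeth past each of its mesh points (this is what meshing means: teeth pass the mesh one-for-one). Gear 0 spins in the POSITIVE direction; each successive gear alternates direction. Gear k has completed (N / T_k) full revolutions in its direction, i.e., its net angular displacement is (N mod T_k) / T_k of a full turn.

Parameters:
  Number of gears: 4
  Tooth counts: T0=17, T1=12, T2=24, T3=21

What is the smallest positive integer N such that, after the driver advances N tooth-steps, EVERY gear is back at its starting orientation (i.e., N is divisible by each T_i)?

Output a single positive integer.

Gear k returns to start when N is a multiple of T_k.
All gears at start simultaneously when N is a common multiple of [17, 12, 24, 21]; the smallest such N is lcm(17, 12, 24, 21).
Start: lcm = T0 = 17
Fold in T1=12: gcd(17, 12) = 1; lcm(17, 12) = 17 * 12 / 1 = 204 / 1 = 204
Fold in T2=24: gcd(204, 24) = 12; lcm(204, 24) = 204 * 24 / 12 = 4896 / 12 = 408
Fold in T3=21: gcd(408, 21) = 3; lcm(408, 21) = 408 * 21 / 3 = 8568 / 3 = 2856
Full cycle length = 2856

Answer: 2856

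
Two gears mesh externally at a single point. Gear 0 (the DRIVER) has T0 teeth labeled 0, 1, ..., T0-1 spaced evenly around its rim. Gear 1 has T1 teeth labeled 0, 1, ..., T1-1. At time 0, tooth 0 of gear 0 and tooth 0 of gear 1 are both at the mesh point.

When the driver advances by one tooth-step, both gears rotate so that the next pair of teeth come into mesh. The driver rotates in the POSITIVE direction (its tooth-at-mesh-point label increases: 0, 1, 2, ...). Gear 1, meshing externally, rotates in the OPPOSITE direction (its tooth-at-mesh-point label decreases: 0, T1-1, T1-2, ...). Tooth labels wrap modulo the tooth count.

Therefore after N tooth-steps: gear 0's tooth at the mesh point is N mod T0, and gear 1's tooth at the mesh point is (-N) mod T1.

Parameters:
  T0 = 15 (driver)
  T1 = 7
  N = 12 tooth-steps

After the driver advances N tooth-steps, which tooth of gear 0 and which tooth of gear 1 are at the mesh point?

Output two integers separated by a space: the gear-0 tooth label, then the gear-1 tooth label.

Answer: 12 2

Derivation:
Gear 0 (driver, T0=15): tooth at mesh = N mod T0
  12 = 0 * 15 + 12, so 12 mod 15 = 12
  gear 0 tooth = 12
Gear 1 (driven, T1=7): tooth at mesh = (-N) mod T1
  12 = 1 * 7 + 5, so 12 mod 7 = 5
  (-12) mod 7 = (-5) mod 7 = 7 - 5 = 2
Mesh after 12 steps: gear-0 tooth 12 meets gear-1 tooth 2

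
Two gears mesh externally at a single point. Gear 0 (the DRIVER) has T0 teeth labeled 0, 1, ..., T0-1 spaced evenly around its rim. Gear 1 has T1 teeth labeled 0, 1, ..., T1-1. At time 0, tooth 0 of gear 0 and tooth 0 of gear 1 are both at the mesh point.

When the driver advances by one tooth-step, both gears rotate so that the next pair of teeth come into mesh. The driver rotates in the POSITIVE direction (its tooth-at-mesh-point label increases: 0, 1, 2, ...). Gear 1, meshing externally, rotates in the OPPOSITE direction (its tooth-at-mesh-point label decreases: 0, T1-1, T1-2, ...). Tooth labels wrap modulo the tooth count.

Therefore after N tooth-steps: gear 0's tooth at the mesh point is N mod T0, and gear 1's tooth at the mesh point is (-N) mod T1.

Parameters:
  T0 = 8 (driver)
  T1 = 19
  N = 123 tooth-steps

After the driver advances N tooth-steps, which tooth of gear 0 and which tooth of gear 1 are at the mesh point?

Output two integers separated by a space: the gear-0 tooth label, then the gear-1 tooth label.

Answer: 3 10

Derivation:
Gear 0 (driver, T0=8): tooth at mesh = N mod T0
  123 = 15 * 8 + 3, so 123 mod 8 = 3
  gear 0 tooth = 3
Gear 1 (driven, T1=19): tooth at mesh = (-N) mod T1
  123 = 6 * 19 + 9, so 123 mod 19 = 9
  (-123) mod 19 = (-9) mod 19 = 19 - 9 = 10
Mesh after 123 steps: gear-0 tooth 3 meets gear-1 tooth 10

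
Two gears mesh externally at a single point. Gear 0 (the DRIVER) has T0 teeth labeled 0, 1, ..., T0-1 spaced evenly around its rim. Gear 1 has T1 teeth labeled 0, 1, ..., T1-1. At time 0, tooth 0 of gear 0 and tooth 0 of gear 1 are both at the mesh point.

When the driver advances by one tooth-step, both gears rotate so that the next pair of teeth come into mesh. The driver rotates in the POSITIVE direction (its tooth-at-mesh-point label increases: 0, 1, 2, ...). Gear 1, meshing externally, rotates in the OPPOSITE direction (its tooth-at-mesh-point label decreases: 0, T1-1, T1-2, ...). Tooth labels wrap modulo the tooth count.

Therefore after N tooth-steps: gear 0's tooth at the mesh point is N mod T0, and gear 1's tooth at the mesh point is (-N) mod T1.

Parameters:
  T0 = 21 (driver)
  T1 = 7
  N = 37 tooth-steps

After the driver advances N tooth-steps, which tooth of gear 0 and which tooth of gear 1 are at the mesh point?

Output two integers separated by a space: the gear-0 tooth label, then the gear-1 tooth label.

Answer: 16 5

Derivation:
Gear 0 (driver, T0=21): tooth at mesh = N mod T0
  37 = 1 * 21 + 16, so 37 mod 21 = 16
  gear 0 tooth = 16
Gear 1 (driven, T1=7): tooth at mesh = (-N) mod T1
  37 = 5 * 7 + 2, so 37 mod 7 = 2
  (-37) mod 7 = (-2) mod 7 = 7 - 2 = 5
Mesh after 37 steps: gear-0 tooth 16 meets gear-1 tooth 5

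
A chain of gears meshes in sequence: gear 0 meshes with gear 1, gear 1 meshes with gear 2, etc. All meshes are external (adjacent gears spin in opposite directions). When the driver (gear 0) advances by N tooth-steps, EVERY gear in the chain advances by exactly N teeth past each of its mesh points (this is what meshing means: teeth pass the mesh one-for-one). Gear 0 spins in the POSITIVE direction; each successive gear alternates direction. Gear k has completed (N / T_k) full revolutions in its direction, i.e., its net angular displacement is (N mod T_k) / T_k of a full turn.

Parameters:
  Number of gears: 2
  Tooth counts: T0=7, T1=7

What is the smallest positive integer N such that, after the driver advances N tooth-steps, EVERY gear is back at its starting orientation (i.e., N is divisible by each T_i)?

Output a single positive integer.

Answer: 7

Derivation:
Gear k returns to start when N is a multiple of T_k.
All gears at start simultaneously when N is a common multiple of [7, 7]; the smallest such N is lcm(7, 7).
Start: lcm = T0 = 7
Fold in T1=7: gcd(7, 7) = 7; lcm(7, 7) = 7 * 7 / 7 = 49 / 7 = 7
Full cycle length = 7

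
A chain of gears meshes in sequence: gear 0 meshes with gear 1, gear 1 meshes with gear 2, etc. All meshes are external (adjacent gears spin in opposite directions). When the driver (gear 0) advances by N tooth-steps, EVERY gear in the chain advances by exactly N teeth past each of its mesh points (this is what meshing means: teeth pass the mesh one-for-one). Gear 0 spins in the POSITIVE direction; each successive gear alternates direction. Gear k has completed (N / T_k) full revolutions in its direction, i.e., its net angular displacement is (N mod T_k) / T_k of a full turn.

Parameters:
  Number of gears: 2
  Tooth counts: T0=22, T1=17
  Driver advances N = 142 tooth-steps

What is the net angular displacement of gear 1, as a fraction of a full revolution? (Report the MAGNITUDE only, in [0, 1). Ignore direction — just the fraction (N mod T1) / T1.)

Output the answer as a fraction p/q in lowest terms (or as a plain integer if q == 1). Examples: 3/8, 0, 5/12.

Chain of 2 gears, tooth counts: [22, 17]
  gear 0: T0=22, direction=positive, advance = 142 mod 22 = 10 teeth = 10/22 turn
  gear 1: T1=17, direction=negative, advance = 142 mod 17 = 6 teeth = 6/17 turn
Gear 1: 142 mod 17 = 6
Fraction = 6 / 17 = 6/17 (gcd(6,17)=1) = 6/17

Answer: 6/17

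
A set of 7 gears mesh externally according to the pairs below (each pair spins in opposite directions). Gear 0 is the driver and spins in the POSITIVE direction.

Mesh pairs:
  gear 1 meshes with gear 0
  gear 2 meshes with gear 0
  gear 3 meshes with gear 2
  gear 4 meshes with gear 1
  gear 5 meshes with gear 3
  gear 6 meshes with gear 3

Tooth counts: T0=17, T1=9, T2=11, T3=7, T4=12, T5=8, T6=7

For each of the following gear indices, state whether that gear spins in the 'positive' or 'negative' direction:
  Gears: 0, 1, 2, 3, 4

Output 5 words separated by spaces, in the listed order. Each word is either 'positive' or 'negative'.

Answer: positive negative negative positive positive

Derivation:
Gear 0 (driver): positive (depth 0)
  gear 1: meshes with gear 0 -> depth 1 -> negative (opposite of gear 0)
  gear 2: meshes with gear 0 -> depth 1 -> negative (opposite of gear 0)
  gear 3: meshes with gear 2 -> depth 2 -> positive (opposite of gear 2)
  gear 4: meshes with gear 1 -> depth 2 -> positive (opposite of gear 1)
  gear 5: meshes with gear 3 -> depth 3 -> negative (opposite of gear 3)
  gear 6: meshes with gear 3 -> depth 3 -> negative (opposite of gear 3)
Queried indices 0, 1, 2, 3, 4 -> positive, negative, negative, positive, positive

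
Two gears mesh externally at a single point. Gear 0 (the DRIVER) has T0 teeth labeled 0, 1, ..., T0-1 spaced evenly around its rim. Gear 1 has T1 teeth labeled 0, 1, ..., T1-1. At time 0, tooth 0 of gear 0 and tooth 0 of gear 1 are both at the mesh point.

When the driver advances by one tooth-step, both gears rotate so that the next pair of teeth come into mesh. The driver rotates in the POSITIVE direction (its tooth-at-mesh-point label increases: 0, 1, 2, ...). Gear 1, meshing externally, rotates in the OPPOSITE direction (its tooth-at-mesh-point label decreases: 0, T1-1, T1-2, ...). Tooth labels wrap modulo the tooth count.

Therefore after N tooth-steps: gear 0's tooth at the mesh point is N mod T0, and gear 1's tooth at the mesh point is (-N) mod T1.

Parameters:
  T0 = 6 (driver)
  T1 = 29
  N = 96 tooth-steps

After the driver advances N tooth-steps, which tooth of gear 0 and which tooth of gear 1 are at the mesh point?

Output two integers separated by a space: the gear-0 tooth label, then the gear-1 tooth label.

Answer: 0 20

Derivation:
Gear 0 (driver, T0=6): tooth at mesh = N mod T0
  96 = 16 * 6 + 0, so 96 mod 6 = 0
  gear 0 tooth = 0
Gear 1 (driven, T1=29): tooth at mesh = (-N) mod T1
  96 = 3 * 29 + 9, so 96 mod 29 = 9
  (-96) mod 29 = (-9) mod 29 = 29 - 9 = 20
Mesh after 96 steps: gear-0 tooth 0 meets gear-1 tooth 20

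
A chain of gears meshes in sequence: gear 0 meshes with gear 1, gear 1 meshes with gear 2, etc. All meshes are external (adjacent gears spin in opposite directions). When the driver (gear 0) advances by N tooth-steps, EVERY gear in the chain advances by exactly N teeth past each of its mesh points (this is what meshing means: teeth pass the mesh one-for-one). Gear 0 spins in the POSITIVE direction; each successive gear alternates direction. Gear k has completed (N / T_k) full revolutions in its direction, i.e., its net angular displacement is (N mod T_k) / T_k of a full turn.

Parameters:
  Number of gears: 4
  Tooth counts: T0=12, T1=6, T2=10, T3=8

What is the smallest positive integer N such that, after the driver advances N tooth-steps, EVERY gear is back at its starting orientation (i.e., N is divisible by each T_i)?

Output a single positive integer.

Gear k returns to start when N is a multiple of T_k.
All gears at start simultaneously when N is a common multiple of [12, 6, 10, 8]; the smallest such N is lcm(12, 6, 10, 8).
Start: lcm = T0 = 12
Fold in T1=6: gcd(12, 6) = 6; lcm(12, 6) = 12 * 6 / 6 = 72 / 6 = 12
Fold in T2=10: gcd(12, 10) = 2; lcm(12, 10) = 12 * 10 / 2 = 120 / 2 = 60
Fold in T3=8: gcd(60, 8) = 4; lcm(60, 8) = 60 * 8 / 4 = 480 / 4 = 120
Full cycle length = 120

Answer: 120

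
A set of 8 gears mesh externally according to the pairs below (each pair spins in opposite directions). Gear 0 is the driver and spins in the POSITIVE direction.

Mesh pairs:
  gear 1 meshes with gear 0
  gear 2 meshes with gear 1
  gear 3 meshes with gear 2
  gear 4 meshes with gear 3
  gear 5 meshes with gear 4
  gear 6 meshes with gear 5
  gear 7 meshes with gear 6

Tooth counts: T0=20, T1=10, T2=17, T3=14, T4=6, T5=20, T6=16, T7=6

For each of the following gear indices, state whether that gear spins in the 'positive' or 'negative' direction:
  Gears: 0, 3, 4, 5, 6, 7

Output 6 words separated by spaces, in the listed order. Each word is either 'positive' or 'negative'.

Gear 0 (driver): positive (depth 0)
  gear 1: meshes with gear 0 -> depth 1 -> negative (opposite of gear 0)
  gear 2: meshes with gear 1 -> depth 2 -> positive (opposite of gear 1)
  gear 3: meshes with gear 2 -> depth 3 -> negative (opposite of gear 2)
  gear 4: meshes with gear 3 -> depth 4 -> positive (opposite of gear 3)
  gear 5: meshes with gear 4 -> depth 5 -> negative (opposite of gear 4)
  gear 6: meshes with gear 5 -> depth 6 -> positive (opposite of gear 5)
  gear 7: meshes with gear 6 -> depth 7 -> negative (opposite of gear 6)
Queried indices 0, 3, 4, 5, 6, 7 -> positive, negative, positive, negative, positive, negative

Answer: positive negative positive negative positive negative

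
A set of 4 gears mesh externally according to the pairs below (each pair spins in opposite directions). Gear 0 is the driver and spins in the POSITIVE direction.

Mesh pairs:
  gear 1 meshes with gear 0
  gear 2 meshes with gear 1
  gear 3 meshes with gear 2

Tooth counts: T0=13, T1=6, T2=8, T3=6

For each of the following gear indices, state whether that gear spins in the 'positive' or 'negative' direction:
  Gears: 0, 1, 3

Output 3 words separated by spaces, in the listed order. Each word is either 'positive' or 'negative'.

Answer: positive negative negative

Derivation:
Gear 0 (driver): positive (depth 0)
  gear 1: meshes with gear 0 -> depth 1 -> negative (opposite of gear 0)
  gear 2: meshes with gear 1 -> depth 2 -> positive (opposite of gear 1)
  gear 3: meshes with gear 2 -> depth 3 -> negative (opposite of gear 2)
Queried indices 0, 1, 3 -> positive, negative, negative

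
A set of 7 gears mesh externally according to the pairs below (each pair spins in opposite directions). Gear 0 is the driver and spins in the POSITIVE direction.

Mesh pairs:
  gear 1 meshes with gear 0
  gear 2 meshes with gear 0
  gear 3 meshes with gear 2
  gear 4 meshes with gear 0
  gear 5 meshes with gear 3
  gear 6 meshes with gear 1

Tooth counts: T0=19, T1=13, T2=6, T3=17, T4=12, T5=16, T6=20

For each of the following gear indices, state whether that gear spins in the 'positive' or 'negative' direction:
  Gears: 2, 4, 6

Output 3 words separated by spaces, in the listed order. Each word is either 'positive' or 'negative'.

Answer: negative negative positive

Derivation:
Gear 0 (driver): positive (depth 0)
  gear 1: meshes with gear 0 -> depth 1 -> negative (opposite of gear 0)
  gear 2: meshes with gear 0 -> depth 1 -> negative (opposite of gear 0)
  gear 3: meshes with gear 2 -> depth 2 -> positive (opposite of gear 2)
  gear 4: meshes with gear 0 -> depth 1 -> negative (opposite of gear 0)
  gear 5: meshes with gear 3 -> depth 3 -> negative (opposite of gear 3)
  gear 6: meshes with gear 1 -> depth 2 -> positive (opposite of gear 1)
Queried indices 2, 4, 6 -> negative, negative, positive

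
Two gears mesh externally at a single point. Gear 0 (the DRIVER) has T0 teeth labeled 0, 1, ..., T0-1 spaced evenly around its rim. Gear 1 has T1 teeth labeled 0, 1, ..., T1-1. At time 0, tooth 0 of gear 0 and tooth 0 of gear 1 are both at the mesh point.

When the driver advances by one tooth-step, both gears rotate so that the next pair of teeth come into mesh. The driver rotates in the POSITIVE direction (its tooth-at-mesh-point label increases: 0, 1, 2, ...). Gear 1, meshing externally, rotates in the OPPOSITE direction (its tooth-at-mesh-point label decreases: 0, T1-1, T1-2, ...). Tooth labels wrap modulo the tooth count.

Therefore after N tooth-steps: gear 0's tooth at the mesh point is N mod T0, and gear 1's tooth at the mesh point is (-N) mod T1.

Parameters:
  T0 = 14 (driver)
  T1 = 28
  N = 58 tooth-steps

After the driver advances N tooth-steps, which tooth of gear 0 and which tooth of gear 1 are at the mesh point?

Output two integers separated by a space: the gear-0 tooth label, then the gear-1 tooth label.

Answer: 2 26

Derivation:
Gear 0 (driver, T0=14): tooth at mesh = N mod T0
  58 = 4 * 14 + 2, so 58 mod 14 = 2
  gear 0 tooth = 2
Gear 1 (driven, T1=28): tooth at mesh = (-N) mod T1
  58 = 2 * 28 + 2, so 58 mod 28 = 2
  (-58) mod 28 = (-2) mod 28 = 28 - 2 = 26
Mesh after 58 steps: gear-0 tooth 2 meets gear-1 tooth 26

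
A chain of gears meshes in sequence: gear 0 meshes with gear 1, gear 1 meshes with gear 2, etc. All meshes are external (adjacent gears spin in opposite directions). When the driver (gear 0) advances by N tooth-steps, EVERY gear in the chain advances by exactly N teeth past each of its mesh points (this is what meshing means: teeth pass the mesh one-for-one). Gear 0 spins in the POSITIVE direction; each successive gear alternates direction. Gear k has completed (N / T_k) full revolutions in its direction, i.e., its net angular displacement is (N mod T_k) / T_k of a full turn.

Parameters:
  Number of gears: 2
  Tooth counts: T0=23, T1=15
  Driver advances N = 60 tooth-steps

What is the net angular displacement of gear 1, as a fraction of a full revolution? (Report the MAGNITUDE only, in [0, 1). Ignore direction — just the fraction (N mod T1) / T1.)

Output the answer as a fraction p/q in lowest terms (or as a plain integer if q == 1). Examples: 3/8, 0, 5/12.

Answer: 0

Derivation:
Chain of 2 gears, tooth counts: [23, 15]
  gear 0: T0=23, direction=positive, advance = 60 mod 23 = 14 teeth = 14/23 turn
  gear 1: T1=15, direction=negative, advance = 60 mod 15 = 0 teeth = 0/15 turn
Gear 1: 60 mod 15 = 0
Fraction = 0 / 15 = 0/1 (gcd(0,15)=15) = 0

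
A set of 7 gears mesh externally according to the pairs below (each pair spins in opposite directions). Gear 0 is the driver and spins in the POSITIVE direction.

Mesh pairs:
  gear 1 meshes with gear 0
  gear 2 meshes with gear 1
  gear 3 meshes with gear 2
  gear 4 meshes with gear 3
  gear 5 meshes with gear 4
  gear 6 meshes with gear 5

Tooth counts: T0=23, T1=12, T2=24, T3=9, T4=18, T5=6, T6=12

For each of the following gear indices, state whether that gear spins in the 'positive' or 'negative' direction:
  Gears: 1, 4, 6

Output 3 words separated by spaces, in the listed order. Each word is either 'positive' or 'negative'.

Gear 0 (driver): positive (depth 0)
  gear 1: meshes with gear 0 -> depth 1 -> negative (opposite of gear 0)
  gear 2: meshes with gear 1 -> depth 2 -> positive (opposite of gear 1)
  gear 3: meshes with gear 2 -> depth 3 -> negative (opposite of gear 2)
  gear 4: meshes with gear 3 -> depth 4 -> positive (opposite of gear 3)
  gear 5: meshes with gear 4 -> depth 5 -> negative (opposite of gear 4)
  gear 6: meshes with gear 5 -> depth 6 -> positive (opposite of gear 5)
Queried indices 1, 4, 6 -> negative, positive, positive

Answer: negative positive positive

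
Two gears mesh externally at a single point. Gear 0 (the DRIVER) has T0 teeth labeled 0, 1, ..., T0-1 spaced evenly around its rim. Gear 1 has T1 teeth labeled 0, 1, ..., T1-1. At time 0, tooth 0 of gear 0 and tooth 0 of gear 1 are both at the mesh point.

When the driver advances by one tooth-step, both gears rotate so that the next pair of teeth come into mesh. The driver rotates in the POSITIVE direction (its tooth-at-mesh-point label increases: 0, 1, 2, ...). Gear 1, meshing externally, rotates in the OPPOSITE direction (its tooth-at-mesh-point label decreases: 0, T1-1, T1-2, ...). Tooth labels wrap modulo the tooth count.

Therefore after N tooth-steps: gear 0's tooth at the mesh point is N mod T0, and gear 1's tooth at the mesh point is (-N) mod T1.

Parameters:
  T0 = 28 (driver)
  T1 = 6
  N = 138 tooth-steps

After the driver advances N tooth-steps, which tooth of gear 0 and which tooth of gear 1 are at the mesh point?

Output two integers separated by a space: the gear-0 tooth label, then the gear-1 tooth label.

Gear 0 (driver, T0=28): tooth at mesh = N mod T0
  138 = 4 * 28 + 26, so 138 mod 28 = 26
  gear 0 tooth = 26
Gear 1 (driven, T1=6): tooth at mesh = (-N) mod T1
  138 = 23 * 6 + 0, so 138 mod 6 = 0
  (-138) mod 6 = 0
Mesh after 138 steps: gear-0 tooth 26 meets gear-1 tooth 0

Answer: 26 0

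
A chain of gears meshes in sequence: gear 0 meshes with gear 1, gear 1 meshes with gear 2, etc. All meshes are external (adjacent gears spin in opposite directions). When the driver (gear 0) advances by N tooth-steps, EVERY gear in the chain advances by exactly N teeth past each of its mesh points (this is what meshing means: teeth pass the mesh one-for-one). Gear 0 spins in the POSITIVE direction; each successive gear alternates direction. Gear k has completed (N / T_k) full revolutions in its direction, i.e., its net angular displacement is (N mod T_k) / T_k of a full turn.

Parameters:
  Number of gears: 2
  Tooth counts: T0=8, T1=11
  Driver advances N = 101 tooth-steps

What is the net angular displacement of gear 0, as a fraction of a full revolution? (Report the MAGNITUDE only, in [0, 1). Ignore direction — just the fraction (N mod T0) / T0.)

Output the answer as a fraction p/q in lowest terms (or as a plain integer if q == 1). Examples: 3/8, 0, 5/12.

Answer: 5/8

Derivation:
Chain of 2 gears, tooth counts: [8, 11]
  gear 0: T0=8, direction=positive, advance = 101 mod 8 = 5 teeth = 5/8 turn
  gear 1: T1=11, direction=negative, advance = 101 mod 11 = 2 teeth = 2/11 turn
Gear 0: 101 mod 8 = 5
Fraction = 5 / 8 = 5/8 (gcd(5,8)=1) = 5/8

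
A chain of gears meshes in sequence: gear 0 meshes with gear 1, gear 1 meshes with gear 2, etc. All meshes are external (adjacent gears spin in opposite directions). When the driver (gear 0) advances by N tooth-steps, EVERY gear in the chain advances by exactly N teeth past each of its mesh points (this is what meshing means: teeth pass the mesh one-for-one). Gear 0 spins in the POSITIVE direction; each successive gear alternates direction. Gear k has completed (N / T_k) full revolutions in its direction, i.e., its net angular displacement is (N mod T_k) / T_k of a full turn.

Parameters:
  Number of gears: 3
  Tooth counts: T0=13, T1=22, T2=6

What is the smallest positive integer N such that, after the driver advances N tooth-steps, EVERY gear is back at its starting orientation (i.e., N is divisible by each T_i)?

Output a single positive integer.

Gear k returns to start when N is a multiple of T_k.
All gears at start simultaneously when N is a common multiple of [13, 22, 6]; the smallest such N is lcm(13, 22, 6).
Start: lcm = T0 = 13
Fold in T1=22: gcd(13, 22) = 1; lcm(13, 22) = 13 * 22 / 1 = 286 / 1 = 286
Fold in T2=6: gcd(286, 6) = 2; lcm(286, 6) = 286 * 6 / 2 = 1716 / 2 = 858
Full cycle length = 858

Answer: 858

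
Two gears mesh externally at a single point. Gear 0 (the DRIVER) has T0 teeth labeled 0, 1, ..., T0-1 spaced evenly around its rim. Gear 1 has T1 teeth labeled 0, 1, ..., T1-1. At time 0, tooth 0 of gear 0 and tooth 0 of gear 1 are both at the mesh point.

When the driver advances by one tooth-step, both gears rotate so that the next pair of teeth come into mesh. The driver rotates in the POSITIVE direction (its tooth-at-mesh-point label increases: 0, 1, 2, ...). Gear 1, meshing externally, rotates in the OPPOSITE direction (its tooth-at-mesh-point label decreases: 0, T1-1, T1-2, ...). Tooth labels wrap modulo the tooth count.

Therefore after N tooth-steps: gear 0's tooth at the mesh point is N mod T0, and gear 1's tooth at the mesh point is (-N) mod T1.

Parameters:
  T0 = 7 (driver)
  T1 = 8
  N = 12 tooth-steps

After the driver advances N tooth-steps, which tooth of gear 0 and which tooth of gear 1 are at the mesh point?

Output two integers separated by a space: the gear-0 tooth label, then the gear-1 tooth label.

Gear 0 (driver, T0=7): tooth at mesh = N mod T0
  12 = 1 * 7 + 5, so 12 mod 7 = 5
  gear 0 tooth = 5
Gear 1 (driven, T1=8): tooth at mesh = (-N) mod T1
  12 = 1 * 8 + 4, so 12 mod 8 = 4
  (-12) mod 8 = (-4) mod 8 = 8 - 4 = 4
Mesh after 12 steps: gear-0 tooth 5 meets gear-1 tooth 4

Answer: 5 4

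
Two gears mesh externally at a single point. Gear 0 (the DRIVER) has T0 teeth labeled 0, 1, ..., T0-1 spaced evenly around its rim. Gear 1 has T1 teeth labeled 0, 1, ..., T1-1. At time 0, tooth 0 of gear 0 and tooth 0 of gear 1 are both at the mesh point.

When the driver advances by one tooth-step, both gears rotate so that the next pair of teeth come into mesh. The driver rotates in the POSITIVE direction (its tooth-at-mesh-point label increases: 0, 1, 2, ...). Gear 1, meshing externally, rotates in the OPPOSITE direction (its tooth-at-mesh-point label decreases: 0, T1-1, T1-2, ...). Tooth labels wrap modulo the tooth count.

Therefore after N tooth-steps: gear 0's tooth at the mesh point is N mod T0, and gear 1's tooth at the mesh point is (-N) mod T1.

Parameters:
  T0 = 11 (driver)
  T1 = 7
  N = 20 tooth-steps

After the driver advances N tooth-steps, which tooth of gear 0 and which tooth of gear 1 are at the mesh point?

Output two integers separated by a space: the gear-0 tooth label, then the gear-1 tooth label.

Gear 0 (driver, T0=11): tooth at mesh = N mod T0
  20 = 1 * 11 + 9, so 20 mod 11 = 9
  gear 0 tooth = 9
Gear 1 (driven, T1=7): tooth at mesh = (-N) mod T1
  20 = 2 * 7 + 6, so 20 mod 7 = 6
  (-20) mod 7 = (-6) mod 7 = 7 - 6 = 1
Mesh after 20 steps: gear-0 tooth 9 meets gear-1 tooth 1

Answer: 9 1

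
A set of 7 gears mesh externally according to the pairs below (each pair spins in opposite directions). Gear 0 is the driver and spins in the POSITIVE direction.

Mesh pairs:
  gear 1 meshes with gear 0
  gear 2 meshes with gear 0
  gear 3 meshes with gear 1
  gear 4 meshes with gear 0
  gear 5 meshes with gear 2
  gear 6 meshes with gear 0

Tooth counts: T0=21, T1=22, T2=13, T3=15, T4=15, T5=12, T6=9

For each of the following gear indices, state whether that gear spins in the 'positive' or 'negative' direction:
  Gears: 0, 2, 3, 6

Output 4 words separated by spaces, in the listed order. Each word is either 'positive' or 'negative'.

Answer: positive negative positive negative

Derivation:
Gear 0 (driver): positive (depth 0)
  gear 1: meshes with gear 0 -> depth 1 -> negative (opposite of gear 0)
  gear 2: meshes with gear 0 -> depth 1 -> negative (opposite of gear 0)
  gear 3: meshes with gear 1 -> depth 2 -> positive (opposite of gear 1)
  gear 4: meshes with gear 0 -> depth 1 -> negative (opposite of gear 0)
  gear 5: meshes with gear 2 -> depth 2 -> positive (opposite of gear 2)
  gear 6: meshes with gear 0 -> depth 1 -> negative (opposite of gear 0)
Queried indices 0, 2, 3, 6 -> positive, negative, positive, negative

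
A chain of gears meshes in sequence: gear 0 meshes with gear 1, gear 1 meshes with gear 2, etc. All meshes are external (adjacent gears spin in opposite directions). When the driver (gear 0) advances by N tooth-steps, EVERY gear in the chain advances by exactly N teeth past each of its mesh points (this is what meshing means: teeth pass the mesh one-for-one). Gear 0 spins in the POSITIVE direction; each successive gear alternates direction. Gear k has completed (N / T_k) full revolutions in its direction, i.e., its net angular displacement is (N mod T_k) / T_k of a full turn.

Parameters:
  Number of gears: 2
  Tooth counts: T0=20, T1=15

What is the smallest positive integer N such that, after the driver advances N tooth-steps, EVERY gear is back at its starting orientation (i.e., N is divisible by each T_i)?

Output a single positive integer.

Gear k returns to start when N is a multiple of T_k.
All gears at start simultaneously when N is a common multiple of [20, 15]; the smallest such N is lcm(20, 15).
Start: lcm = T0 = 20
Fold in T1=15: gcd(20, 15) = 5; lcm(20, 15) = 20 * 15 / 5 = 300 / 5 = 60
Full cycle length = 60

Answer: 60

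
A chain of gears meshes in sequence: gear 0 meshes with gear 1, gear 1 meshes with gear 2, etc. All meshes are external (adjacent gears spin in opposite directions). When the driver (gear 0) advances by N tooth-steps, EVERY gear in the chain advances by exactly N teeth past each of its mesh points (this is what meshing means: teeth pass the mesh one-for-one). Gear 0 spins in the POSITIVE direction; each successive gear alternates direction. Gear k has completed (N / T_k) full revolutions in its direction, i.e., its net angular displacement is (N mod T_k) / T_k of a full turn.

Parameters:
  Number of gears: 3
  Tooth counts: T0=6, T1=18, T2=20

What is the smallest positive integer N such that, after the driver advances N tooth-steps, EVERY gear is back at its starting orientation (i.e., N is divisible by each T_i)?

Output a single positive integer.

Gear k returns to start when N is a multiple of T_k.
All gears at start simultaneously when N is a common multiple of [6, 18, 20]; the smallest such N is lcm(6, 18, 20).
Start: lcm = T0 = 6
Fold in T1=18: gcd(6, 18) = 6; lcm(6, 18) = 6 * 18 / 6 = 108 / 6 = 18
Fold in T2=20: gcd(18, 20) = 2; lcm(18, 20) = 18 * 20 / 2 = 360 / 2 = 180
Full cycle length = 180

Answer: 180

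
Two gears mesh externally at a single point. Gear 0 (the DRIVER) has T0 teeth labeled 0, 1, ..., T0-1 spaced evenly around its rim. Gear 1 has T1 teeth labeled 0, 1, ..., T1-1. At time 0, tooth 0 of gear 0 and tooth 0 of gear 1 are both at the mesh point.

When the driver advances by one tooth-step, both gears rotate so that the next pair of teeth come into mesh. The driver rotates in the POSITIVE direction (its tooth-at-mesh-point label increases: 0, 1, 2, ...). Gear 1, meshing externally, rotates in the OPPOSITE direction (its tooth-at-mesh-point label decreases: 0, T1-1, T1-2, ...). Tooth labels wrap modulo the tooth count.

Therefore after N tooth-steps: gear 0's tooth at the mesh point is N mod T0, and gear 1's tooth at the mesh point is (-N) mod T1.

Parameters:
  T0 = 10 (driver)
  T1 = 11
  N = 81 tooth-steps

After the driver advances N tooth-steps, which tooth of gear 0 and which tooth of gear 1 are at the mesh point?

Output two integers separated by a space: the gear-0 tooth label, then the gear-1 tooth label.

Gear 0 (driver, T0=10): tooth at mesh = N mod T0
  81 = 8 * 10 + 1, so 81 mod 10 = 1
  gear 0 tooth = 1
Gear 1 (driven, T1=11): tooth at mesh = (-N) mod T1
  81 = 7 * 11 + 4, so 81 mod 11 = 4
  (-81) mod 11 = (-4) mod 11 = 11 - 4 = 7
Mesh after 81 steps: gear-0 tooth 1 meets gear-1 tooth 7

Answer: 1 7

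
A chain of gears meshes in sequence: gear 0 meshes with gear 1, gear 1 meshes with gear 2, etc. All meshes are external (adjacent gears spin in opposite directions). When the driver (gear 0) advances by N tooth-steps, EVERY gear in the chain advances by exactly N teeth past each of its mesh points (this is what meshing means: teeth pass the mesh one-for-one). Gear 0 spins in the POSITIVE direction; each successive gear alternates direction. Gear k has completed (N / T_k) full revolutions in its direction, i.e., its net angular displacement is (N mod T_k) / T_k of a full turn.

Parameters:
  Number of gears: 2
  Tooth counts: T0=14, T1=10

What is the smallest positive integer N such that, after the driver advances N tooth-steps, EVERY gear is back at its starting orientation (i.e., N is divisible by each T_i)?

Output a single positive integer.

Answer: 70

Derivation:
Gear k returns to start when N is a multiple of T_k.
All gears at start simultaneously when N is a common multiple of [14, 10]; the smallest such N is lcm(14, 10).
Start: lcm = T0 = 14
Fold in T1=10: gcd(14, 10) = 2; lcm(14, 10) = 14 * 10 / 2 = 140 / 2 = 70
Full cycle length = 70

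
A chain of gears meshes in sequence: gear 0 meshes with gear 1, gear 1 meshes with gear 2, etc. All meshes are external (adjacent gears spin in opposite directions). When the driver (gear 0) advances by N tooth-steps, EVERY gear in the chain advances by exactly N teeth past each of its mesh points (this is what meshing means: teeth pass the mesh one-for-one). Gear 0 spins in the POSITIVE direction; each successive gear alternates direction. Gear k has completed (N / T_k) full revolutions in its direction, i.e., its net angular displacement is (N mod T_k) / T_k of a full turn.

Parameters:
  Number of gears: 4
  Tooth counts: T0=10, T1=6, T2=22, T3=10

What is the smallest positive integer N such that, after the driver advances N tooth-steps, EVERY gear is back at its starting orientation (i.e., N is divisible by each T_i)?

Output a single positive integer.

Gear k returns to start when N is a multiple of T_k.
All gears at start simultaneously when N is a common multiple of [10, 6, 22, 10]; the smallest such N is lcm(10, 6, 22, 10).
Start: lcm = T0 = 10
Fold in T1=6: gcd(10, 6) = 2; lcm(10, 6) = 10 * 6 / 2 = 60 / 2 = 30
Fold in T2=22: gcd(30, 22) = 2; lcm(30, 22) = 30 * 22 / 2 = 660 / 2 = 330
Fold in T3=10: gcd(330, 10) = 10; lcm(330, 10) = 330 * 10 / 10 = 3300 / 10 = 330
Full cycle length = 330

Answer: 330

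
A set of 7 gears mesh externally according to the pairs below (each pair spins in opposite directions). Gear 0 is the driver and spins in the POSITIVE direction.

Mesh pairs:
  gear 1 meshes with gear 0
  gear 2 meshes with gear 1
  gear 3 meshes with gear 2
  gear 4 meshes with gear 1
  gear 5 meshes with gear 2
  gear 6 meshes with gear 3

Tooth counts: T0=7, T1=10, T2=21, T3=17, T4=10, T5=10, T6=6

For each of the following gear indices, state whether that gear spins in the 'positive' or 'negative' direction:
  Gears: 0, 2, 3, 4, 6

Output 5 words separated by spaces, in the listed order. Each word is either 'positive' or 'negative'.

Gear 0 (driver): positive (depth 0)
  gear 1: meshes with gear 0 -> depth 1 -> negative (opposite of gear 0)
  gear 2: meshes with gear 1 -> depth 2 -> positive (opposite of gear 1)
  gear 3: meshes with gear 2 -> depth 3 -> negative (opposite of gear 2)
  gear 4: meshes with gear 1 -> depth 2 -> positive (opposite of gear 1)
  gear 5: meshes with gear 2 -> depth 3 -> negative (opposite of gear 2)
  gear 6: meshes with gear 3 -> depth 4 -> positive (opposite of gear 3)
Queried indices 0, 2, 3, 4, 6 -> positive, positive, negative, positive, positive

Answer: positive positive negative positive positive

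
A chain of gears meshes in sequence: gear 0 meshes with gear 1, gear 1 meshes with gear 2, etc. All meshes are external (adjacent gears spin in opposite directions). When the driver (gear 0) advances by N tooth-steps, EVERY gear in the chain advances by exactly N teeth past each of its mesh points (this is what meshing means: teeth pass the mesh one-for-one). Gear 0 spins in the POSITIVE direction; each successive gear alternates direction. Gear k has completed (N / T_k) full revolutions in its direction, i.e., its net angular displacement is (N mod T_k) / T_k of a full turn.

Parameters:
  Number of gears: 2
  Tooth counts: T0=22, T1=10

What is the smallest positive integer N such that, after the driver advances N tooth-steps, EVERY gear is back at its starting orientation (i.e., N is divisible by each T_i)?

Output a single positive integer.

Answer: 110

Derivation:
Gear k returns to start when N is a multiple of T_k.
All gears at start simultaneously when N is a common multiple of [22, 10]; the smallest such N is lcm(22, 10).
Start: lcm = T0 = 22
Fold in T1=10: gcd(22, 10) = 2; lcm(22, 10) = 22 * 10 / 2 = 220 / 2 = 110
Full cycle length = 110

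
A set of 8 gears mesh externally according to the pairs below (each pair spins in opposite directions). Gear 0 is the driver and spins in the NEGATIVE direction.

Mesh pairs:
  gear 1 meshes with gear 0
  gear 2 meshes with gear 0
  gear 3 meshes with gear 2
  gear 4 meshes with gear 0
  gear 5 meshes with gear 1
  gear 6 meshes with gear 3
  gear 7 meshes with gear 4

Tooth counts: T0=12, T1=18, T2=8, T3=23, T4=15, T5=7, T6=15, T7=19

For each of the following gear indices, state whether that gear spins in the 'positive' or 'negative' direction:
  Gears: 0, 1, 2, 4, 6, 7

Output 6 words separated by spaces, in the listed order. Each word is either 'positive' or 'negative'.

Answer: negative positive positive positive positive negative

Derivation:
Gear 0 (driver): negative (depth 0)
  gear 1: meshes with gear 0 -> depth 1 -> positive (opposite of gear 0)
  gear 2: meshes with gear 0 -> depth 1 -> positive (opposite of gear 0)
  gear 3: meshes with gear 2 -> depth 2 -> negative (opposite of gear 2)
  gear 4: meshes with gear 0 -> depth 1 -> positive (opposite of gear 0)
  gear 5: meshes with gear 1 -> depth 2 -> negative (opposite of gear 1)
  gear 6: meshes with gear 3 -> depth 3 -> positive (opposite of gear 3)
  gear 7: meshes with gear 4 -> depth 2 -> negative (opposite of gear 4)
Queried indices 0, 1, 2, 4, 6, 7 -> negative, positive, positive, positive, positive, negative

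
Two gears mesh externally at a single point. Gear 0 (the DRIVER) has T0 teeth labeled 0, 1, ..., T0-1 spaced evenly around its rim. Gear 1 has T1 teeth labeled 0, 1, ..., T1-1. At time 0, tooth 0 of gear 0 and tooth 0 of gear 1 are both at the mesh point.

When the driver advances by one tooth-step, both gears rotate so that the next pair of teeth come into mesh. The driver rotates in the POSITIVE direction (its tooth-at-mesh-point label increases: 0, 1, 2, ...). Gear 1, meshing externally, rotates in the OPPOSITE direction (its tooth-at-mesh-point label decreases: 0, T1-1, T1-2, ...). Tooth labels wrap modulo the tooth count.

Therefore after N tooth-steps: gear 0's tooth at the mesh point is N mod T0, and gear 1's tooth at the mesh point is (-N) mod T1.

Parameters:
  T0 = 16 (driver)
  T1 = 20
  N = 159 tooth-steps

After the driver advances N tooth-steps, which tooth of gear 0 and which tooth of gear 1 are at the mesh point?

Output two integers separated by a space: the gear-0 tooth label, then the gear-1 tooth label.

Gear 0 (driver, T0=16): tooth at mesh = N mod T0
  159 = 9 * 16 + 15, so 159 mod 16 = 15
  gear 0 tooth = 15
Gear 1 (driven, T1=20): tooth at mesh = (-N) mod T1
  159 = 7 * 20 + 19, so 159 mod 20 = 19
  (-159) mod 20 = (-19) mod 20 = 20 - 19 = 1
Mesh after 159 steps: gear-0 tooth 15 meets gear-1 tooth 1

Answer: 15 1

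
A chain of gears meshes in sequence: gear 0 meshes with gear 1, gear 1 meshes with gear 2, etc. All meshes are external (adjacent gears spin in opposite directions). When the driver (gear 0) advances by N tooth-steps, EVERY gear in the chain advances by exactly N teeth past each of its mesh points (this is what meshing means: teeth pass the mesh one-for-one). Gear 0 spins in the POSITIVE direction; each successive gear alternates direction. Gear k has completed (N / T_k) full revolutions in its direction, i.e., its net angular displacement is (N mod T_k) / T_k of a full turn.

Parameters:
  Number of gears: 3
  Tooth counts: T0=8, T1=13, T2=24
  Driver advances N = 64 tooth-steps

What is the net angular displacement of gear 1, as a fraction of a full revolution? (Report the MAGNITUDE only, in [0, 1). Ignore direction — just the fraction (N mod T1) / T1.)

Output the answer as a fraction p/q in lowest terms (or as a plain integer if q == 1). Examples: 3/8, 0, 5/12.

Chain of 3 gears, tooth counts: [8, 13, 24]
  gear 0: T0=8, direction=positive, advance = 64 mod 8 = 0 teeth = 0/8 turn
  gear 1: T1=13, direction=negative, advance = 64 mod 13 = 12 teeth = 12/13 turn
  gear 2: T2=24, direction=positive, advance = 64 mod 24 = 16 teeth = 16/24 turn
Gear 1: 64 mod 13 = 12
Fraction = 12 / 13 = 12/13 (gcd(12,13)=1) = 12/13

Answer: 12/13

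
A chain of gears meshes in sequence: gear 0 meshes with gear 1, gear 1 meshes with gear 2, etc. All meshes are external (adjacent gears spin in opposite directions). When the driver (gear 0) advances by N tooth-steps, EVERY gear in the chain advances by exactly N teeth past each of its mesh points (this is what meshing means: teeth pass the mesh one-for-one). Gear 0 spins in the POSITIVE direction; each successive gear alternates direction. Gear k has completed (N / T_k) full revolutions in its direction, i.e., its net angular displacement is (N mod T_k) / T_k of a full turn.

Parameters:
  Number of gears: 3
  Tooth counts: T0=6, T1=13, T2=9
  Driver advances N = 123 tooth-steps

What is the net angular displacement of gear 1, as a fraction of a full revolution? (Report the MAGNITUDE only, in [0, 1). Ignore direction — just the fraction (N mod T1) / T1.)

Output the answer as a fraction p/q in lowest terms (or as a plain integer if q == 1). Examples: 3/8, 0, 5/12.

Answer: 6/13

Derivation:
Chain of 3 gears, tooth counts: [6, 13, 9]
  gear 0: T0=6, direction=positive, advance = 123 mod 6 = 3 teeth = 3/6 turn
  gear 1: T1=13, direction=negative, advance = 123 mod 13 = 6 teeth = 6/13 turn
  gear 2: T2=9, direction=positive, advance = 123 mod 9 = 6 teeth = 6/9 turn
Gear 1: 123 mod 13 = 6
Fraction = 6 / 13 = 6/13 (gcd(6,13)=1) = 6/13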